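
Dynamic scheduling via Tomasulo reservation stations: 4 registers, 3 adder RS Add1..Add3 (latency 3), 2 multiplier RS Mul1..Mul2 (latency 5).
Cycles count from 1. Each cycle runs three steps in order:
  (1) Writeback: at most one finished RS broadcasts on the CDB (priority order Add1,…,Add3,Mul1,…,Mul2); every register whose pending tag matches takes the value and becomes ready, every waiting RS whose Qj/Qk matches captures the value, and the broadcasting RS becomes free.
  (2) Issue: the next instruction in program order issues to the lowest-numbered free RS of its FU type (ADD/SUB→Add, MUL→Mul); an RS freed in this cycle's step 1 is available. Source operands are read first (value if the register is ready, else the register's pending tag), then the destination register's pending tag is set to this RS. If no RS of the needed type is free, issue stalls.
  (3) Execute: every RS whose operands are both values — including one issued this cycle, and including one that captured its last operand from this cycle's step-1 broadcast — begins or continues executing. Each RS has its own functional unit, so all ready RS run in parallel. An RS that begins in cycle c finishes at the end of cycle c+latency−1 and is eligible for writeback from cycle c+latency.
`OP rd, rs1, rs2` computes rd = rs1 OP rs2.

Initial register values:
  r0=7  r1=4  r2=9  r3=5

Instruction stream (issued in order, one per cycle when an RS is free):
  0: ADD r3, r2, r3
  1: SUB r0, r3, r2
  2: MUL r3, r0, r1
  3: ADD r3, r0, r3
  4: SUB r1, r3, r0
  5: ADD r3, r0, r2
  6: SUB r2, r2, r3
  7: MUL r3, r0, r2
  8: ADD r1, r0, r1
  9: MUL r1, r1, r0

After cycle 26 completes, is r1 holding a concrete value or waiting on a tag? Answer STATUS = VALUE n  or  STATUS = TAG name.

cycle 1: issue ADD r3<-Add1 // r0:7,r1:4,r2:9,r3:Add1
cycle 2: issue SUB r0<-Add2 // r0:Add2,r1:4,r2:9,r3:Add1
cycle 3: issue MUL r3<-Mul1 // r0:Add2,r1:4,r2:9,r3:Mul1
cycle 4: CDB Add1=14; issue ADD r3<-Add1 // r0:Add2,r1:4,r2:9,r3:Add1
cycle 5: issue SUB r1<-Add3 // r0:Add2,r1:Add3,r2:9,r3:Add1
cycle 6: stall // r0:Add2,r1:Add3,r2:9,r3:Add1
cycle 7: CDB Add2=5; issue ADD r3<-Add2 // r0:5,r1:Add3,r2:9,r3:Add2
cycle 8: stall // r0:5,r1:Add3,r2:9,r3:Add2
cycle 9: stall // r0:5,r1:Add3,r2:9,r3:Add2
cycle 10: CDB Add2=14; issue SUB r2<-Add2 // r0:5,r1:Add3,r2:Add2,r3:14
cycle 11: issue MUL r3<-Mul2 // r0:5,r1:Add3,r2:Add2,r3:Mul2
cycle 12: CDB Mul1=20; stall // r0:5,r1:Add3,r2:Add2,r3:Mul2
cycle 13: CDB Add2=-5; issue ADD r1<-Add2 // r0:5,r1:Add2,r2:-5,r3:Mul2
cycle 14: issue MUL r1<-Mul1 // r0:5,r1:Mul1,r2:-5,r3:Mul2
cycle 15: CDB Add1=25 // r0:5,r1:Mul1,r2:-5,r3:Mul2
cycle 16: - // r0:5,r1:Mul1,r2:-5,r3:Mul2
cycle 17: - // r0:5,r1:Mul1,r2:-5,r3:Mul2
cycle 18: CDB Add3=20 // r0:5,r1:Mul1,r2:-5,r3:Mul2
cycle 19: CDB Mul2=-25 // r0:5,r1:Mul1,r2:-5,r3:-25
cycle 20: - // r0:5,r1:Mul1,r2:-5,r3:-25
cycle 21: CDB Add2=25 // r0:5,r1:Mul1,r2:-5,r3:-25
cycle 22: - // r0:5,r1:Mul1,r2:-5,r3:-25
cycle 23: - // r0:5,r1:Mul1,r2:-5,r3:-25
cycle 24: - // r0:5,r1:Mul1,r2:-5,r3:-25
cycle 25: - // r0:5,r1:Mul1,r2:-5,r3:-25
cycle 26: CDB Mul1=125 // r0:5,r1:125,r2:-5,r3:-25

STATUS = VALUE 125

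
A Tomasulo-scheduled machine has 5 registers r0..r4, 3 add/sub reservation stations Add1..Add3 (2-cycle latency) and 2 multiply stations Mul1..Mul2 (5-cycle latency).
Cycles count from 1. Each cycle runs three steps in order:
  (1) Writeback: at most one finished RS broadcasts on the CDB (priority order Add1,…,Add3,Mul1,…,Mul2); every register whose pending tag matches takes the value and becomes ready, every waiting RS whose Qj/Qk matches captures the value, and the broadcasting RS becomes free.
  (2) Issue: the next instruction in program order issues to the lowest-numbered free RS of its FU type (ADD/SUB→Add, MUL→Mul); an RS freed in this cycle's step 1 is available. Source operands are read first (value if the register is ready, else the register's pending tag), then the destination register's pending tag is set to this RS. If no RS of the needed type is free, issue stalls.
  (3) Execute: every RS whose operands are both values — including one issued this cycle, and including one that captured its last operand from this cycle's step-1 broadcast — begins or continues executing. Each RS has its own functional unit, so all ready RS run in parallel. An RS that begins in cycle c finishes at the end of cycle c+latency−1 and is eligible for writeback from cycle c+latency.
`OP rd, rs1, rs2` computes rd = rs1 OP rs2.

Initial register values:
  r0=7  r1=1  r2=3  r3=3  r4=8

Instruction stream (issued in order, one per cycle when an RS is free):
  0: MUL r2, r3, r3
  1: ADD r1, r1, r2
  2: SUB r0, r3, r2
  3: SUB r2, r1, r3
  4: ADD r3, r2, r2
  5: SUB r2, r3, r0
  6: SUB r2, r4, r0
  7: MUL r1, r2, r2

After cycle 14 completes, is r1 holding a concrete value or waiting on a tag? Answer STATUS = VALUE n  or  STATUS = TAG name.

c1: issue MUL r2<-Mul1 | r0:7,r1:1,r2:Mul1,r3:3,r4:8
c2: issue ADD r1<-Add1 | r0:7,r1:Add1,r2:Mul1,r3:3,r4:8
c3: issue SUB r0<-Add2 | r0:Add2,r1:Add1,r2:Mul1,r3:3,r4:8
c4: issue SUB r2<-Add3 | r0:Add2,r1:Add1,r2:Add3,r3:3,r4:8
c5: stall | r0:Add2,r1:Add1,r2:Add3,r3:3,r4:8
c6: CDB Mul1=9; stall | r0:Add2,r1:Add1,r2:Add3,r3:3,r4:8
c7: stall | r0:Add2,r1:Add1,r2:Add3,r3:3,r4:8
c8: CDB Add1=10; issue ADD r3<-Add1 | r0:Add2,r1:10,r2:Add3,r3:Add1,r4:8
c9: CDB Add2=-6; issue SUB r2<-Add2 | r0:-6,r1:10,r2:Add2,r3:Add1,r4:8
c10: CDB Add3=7; issue SUB r2<-Add3 | r0:-6,r1:10,r2:Add3,r3:Add1,r4:8
c11: issue MUL r1<-Mul1 | r0:-6,r1:Mul1,r2:Add3,r3:Add1,r4:8
c12: CDB Add1=14 | r0:-6,r1:Mul1,r2:Add3,r3:14,r4:8
c13: CDB Add3=14 | r0:-6,r1:Mul1,r2:14,r3:14,r4:8
c14: CDB Add2=20 | r0:-6,r1:Mul1,r2:14,r3:14,r4:8

STATUS = TAG Mul1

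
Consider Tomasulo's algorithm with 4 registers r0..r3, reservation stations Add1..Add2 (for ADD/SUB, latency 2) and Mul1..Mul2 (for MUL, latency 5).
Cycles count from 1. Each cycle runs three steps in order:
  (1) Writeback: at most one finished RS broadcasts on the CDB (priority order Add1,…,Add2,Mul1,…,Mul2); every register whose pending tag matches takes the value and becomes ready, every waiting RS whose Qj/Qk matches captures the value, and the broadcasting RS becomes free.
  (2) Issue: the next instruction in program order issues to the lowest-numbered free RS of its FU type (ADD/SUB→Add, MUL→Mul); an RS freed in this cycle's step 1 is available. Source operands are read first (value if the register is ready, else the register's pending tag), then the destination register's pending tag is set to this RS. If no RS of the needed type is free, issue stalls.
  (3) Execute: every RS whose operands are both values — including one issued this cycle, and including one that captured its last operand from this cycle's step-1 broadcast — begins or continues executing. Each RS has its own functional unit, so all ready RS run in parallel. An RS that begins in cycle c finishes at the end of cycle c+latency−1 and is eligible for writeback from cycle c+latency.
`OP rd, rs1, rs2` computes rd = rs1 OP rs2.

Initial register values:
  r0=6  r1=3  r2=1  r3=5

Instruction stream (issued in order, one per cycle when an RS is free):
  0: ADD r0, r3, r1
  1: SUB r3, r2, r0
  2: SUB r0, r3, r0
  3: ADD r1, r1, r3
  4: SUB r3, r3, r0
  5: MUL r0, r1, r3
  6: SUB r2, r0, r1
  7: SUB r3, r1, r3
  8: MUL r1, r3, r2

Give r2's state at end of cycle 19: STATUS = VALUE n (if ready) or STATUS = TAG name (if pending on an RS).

cycle 1: issue ADD r0<-Add1 // r0:Add1,r1:3,r2:1,r3:5
cycle 2: issue SUB r3<-Add2 // r0:Add1,r1:3,r2:1,r3:Add2
cycle 3: CDB Add1=8; issue SUB r0<-Add1 // r0:Add1,r1:3,r2:1,r3:Add2
cycle 4: stall // r0:Add1,r1:3,r2:1,r3:Add2
cycle 5: CDB Add2=-7; issue ADD r1<-Add2 // r0:Add1,r1:Add2,r2:1,r3:-7
cycle 6: stall // r0:Add1,r1:Add2,r2:1,r3:-7
cycle 7: CDB Add1=-15; issue SUB r3<-Add1 // r0:-15,r1:Add2,r2:1,r3:Add1
cycle 8: CDB Add2=-4; issue MUL r0<-Mul1 // r0:Mul1,r1:-4,r2:1,r3:Add1
cycle 9: CDB Add1=8; issue SUB r2<-Add1 // r0:Mul1,r1:-4,r2:Add1,r3:8
cycle 10: issue SUB r3<-Add2 // r0:Mul1,r1:-4,r2:Add1,r3:Add2
cycle 11: issue MUL r1<-Mul2 // r0:Mul1,r1:Mul2,r2:Add1,r3:Add2
cycle 12: CDB Add2=-12 // r0:Mul1,r1:Mul2,r2:Add1,r3:-12
cycle 13: - // r0:Mul1,r1:Mul2,r2:Add1,r3:-12
cycle 14: CDB Mul1=-32 // r0:-32,r1:Mul2,r2:Add1,r3:-12
cycle 15: - // r0:-32,r1:Mul2,r2:Add1,r3:-12
cycle 16: CDB Add1=-28 // r0:-32,r1:Mul2,r2:-28,r3:-12
cycle 17: - // r0:-32,r1:Mul2,r2:-28,r3:-12
cycle 18: - // r0:-32,r1:Mul2,r2:-28,r3:-12
cycle 19: - // r0:-32,r1:Mul2,r2:-28,r3:-12

STATUS = VALUE -28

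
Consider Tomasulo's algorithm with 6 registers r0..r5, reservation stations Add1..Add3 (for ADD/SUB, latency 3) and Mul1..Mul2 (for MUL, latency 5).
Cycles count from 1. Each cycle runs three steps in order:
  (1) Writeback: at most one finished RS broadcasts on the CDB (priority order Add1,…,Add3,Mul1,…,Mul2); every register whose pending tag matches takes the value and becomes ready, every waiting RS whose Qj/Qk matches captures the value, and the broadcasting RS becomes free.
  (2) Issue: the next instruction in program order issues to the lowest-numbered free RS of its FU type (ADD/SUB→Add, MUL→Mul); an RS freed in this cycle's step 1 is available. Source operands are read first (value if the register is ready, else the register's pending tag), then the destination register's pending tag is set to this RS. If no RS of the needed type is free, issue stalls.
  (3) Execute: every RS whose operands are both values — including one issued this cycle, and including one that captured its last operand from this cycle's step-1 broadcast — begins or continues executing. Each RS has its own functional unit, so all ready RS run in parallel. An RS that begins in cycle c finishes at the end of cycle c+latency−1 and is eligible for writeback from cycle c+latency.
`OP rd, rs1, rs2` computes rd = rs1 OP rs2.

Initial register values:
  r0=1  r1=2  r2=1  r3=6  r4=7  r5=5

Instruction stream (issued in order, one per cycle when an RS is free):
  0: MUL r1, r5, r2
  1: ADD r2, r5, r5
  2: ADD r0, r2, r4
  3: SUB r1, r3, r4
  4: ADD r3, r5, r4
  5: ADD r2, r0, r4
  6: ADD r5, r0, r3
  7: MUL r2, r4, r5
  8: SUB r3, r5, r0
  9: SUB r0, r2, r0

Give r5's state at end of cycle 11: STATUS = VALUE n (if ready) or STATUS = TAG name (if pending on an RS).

  c1: issue MUL r1<-Mul1  regs: r0:1,r1:Mul1,r2:1,r3:6,r4:7,r5:5
  c2: issue ADD r2<-Add1  regs: r0:1,r1:Mul1,r2:Add1,r3:6,r4:7,r5:5
  c3: issue ADD r0<-Add2  regs: r0:Add2,r1:Mul1,r2:Add1,r3:6,r4:7,r5:5
  c4: issue SUB r1<-Add3  regs: r0:Add2,r1:Add3,r2:Add1,r3:6,r4:7,r5:5
  c5: CDB Add1=10; issue ADD r3<-Add1  regs: r0:Add2,r1:Add3,r2:10,r3:Add1,r4:7,r5:5
  c6: CDB Mul1=5; stall  regs: r0:Add2,r1:Add3,r2:10,r3:Add1,r4:7,r5:5
  c7: CDB Add3=-1; issue ADD r2<-Add3  regs: r0:Add2,r1:-1,r2:Add3,r3:Add1,r4:7,r5:5
  c8: CDB Add1=12; issue ADD r5<-Add1  regs: r0:Add2,r1:-1,r2:Add3,r3:12,r4:7,r5:Add1
  c9: CDB Add2=17; issue MUL r2<-Mul1  regs: r0:17,r1:-1,r2:Mul1,r3:12,r4:7,r5:Add1
  c10: issue SUB r3<-Add2  regs: r0:17,r1:-1,r2:Mul1,r3:Add2,r4:7,r5:Add1
  c11: stall  regs: r0:17,r1:-1,r2:Mul1,r3:Add2,r4:7,r5:Add1

STATUS = TAG Add1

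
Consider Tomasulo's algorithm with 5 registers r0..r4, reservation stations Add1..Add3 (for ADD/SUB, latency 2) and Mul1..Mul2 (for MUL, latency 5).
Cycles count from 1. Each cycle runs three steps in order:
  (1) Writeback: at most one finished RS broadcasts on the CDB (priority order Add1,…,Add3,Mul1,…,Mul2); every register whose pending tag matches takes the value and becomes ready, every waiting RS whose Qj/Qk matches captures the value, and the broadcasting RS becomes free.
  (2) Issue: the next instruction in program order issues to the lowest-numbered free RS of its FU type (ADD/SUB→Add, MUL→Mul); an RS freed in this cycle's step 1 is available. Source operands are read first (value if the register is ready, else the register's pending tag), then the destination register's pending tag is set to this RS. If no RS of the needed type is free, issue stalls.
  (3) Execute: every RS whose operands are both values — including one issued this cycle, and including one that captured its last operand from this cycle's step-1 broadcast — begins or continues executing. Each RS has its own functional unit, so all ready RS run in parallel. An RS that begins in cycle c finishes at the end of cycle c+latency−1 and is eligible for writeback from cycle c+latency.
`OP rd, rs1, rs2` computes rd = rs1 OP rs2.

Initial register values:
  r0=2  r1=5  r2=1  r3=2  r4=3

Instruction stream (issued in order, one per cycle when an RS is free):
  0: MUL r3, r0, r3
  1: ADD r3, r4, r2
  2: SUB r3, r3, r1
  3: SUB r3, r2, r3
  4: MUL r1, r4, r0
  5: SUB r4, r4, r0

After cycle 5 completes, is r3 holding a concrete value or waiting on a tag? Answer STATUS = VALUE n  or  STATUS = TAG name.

STATUS = TAG Add1

c1: issue MUL r3<-Mul1 | r0:2,r1:5,r2:1,r3:Mul1,r4:3
c2: issue ADD r3<-Add1 | r0:2,r1:5,r2:1,r3:Add1,r4:3
c3: issue SUB r3<-Add2 | r0:2,r1:5,r2:1,r3:Add2,r4:3
c4: CDB Add1=4; issue SUB r3<-Add1 | r0:2,r1:5,r2:1,r3:Add1,r4:3
c5: issue MUL r1<-Mul2 | r0:2,r1:Mul2,r2:1,r3:Add1,r4:3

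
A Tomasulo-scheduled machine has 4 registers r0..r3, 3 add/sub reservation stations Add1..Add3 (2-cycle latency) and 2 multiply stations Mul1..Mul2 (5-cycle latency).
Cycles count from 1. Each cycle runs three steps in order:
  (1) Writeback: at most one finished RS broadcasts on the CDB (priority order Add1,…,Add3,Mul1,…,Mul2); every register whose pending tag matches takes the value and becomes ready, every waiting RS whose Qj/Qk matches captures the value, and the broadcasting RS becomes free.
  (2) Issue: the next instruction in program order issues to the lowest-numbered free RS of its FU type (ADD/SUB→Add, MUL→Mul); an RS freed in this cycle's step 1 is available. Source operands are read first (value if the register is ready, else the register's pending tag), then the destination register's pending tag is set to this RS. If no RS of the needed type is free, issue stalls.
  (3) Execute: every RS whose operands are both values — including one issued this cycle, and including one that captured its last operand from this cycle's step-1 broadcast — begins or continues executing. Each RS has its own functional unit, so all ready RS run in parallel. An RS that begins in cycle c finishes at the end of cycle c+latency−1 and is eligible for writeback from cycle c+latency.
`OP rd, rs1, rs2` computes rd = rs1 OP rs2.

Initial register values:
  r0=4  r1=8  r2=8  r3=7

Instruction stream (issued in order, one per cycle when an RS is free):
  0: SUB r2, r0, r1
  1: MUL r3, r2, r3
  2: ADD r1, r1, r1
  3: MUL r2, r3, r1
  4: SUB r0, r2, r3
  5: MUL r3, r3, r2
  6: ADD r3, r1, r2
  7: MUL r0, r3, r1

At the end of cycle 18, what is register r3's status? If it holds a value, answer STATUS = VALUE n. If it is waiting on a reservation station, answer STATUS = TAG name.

  c1: issue SUB r2<-Add1  regs: r0:4,r1:8,r2:Add1,r3:7
  c2: issue MUL r3<-Mul1  regs: r0:4,r1:8,r2:Add1,r3:Mul1
  c3: CDB Add1=-4; issue ADD r1<-Add1  regs: r0:4,r1:Add1,r2:-4,r3:Mul1
  c4: issue MUL r2<-Mul2  regs: r0:4,r1:Add1,r2:Mul2,r3:Mul1
  c5: CDB Add1=16; issue SUB r0<-Add1  regs: r0:Add1,r1:16,r2:Mul2,r3:Mul1
  c6: stall  regs: r0:Add1,r1:16,r2:Mul2,r3:Mul1
  c7: stall  regs: r0:Add1,r1:16,r2:Mul2,r3:Mul1
  c8: CDB Mul1=-28; issue MUL r3<-Mul1  regs: r0:Add1,r1:16,r2:Mul2,r3:Mul1
  c9: issue ADD r3<-Add2  regs: r0:Add1,r1:16,r2:Mul2,r3:Add2
  c10: stall  regs: r0:Add1,r1:16,r2:Mul2,r3:Add2
  c11: stall  regs: r0:Add1,r1:16,r2:Mul2,r3:Add2
  c12: stall  regs: r0:Add1,r1:16,r2:Mul2,r3:Add2
  c13: CDB Mul2=-448; issue MUL r0<-Mul2  regs: r0:Mul2,r1:16,r2:-448,r3:Add2
  c14: -  regs: r0:Mul2,r1:16,r2:-448,r3:Add2
  c15: CDB Add1=-420  regs: r0:Mul2,r1:16,r2:-448,r3:Add2
  c16: CDB Add2=-432  regs: r0:Mul2,r1:16,r2:-448,r3:-432
  c17: -  regs: r0:Mul2,r1:16,r2:-448,r3:-432
  c18: CDB Mul1=12544  regs: r0:Mul2,r1:16,r2:-448,r3:-432

STATUS = VALUE -432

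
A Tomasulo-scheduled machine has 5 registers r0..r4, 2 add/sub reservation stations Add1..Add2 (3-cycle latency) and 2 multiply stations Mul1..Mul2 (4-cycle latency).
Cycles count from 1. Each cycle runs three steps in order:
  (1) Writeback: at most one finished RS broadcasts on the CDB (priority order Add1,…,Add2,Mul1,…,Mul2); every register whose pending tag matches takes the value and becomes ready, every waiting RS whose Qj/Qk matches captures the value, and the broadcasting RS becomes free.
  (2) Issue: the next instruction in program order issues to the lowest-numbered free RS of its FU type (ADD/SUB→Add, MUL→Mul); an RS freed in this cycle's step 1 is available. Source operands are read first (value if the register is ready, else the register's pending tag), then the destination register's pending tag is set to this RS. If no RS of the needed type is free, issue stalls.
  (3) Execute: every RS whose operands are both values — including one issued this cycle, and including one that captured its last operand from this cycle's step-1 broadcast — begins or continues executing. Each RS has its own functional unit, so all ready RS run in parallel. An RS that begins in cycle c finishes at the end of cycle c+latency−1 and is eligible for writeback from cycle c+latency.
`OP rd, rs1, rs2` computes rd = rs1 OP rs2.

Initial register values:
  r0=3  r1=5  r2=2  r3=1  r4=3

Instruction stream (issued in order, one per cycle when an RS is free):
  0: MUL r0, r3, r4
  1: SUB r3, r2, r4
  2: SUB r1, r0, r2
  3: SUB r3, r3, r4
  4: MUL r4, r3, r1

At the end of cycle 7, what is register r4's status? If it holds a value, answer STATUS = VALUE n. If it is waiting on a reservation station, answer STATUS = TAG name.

cycle 1: issue MUL r0<-Mul1 // r0:Mul1,r1:5,r2:2,r3:1,r4:3
cycle 2: issue SUB r3<-Add1 // r0:Mul1,r1:5,r2:2,r3:Add1,r4:3
cycle 3: issue SUB r1<-Add2 // r0:Mul1,r1:Add2,r2:2,r3:Add1,r4:3
cycle 4: stall // r0:Mul1,r1:Add2,r2:2,r3:Add1,r4:3
cycle 5: CDB Add1=-1; issue SUB r3<-Add1 // r0:Mul1,r1:Add2,r2:2,r3:Add1,r4:3
cycle 6: CDB Mul1=3; issue MUL r4<-Mul1 // r0:3,r1:Add2,r2:2,r3:Add1,r4:Mul1
cycle 7: - // r0:3,r1:Add2,r2:2,r3:Add1,r4:Mul1

STATUS = TAG Mul1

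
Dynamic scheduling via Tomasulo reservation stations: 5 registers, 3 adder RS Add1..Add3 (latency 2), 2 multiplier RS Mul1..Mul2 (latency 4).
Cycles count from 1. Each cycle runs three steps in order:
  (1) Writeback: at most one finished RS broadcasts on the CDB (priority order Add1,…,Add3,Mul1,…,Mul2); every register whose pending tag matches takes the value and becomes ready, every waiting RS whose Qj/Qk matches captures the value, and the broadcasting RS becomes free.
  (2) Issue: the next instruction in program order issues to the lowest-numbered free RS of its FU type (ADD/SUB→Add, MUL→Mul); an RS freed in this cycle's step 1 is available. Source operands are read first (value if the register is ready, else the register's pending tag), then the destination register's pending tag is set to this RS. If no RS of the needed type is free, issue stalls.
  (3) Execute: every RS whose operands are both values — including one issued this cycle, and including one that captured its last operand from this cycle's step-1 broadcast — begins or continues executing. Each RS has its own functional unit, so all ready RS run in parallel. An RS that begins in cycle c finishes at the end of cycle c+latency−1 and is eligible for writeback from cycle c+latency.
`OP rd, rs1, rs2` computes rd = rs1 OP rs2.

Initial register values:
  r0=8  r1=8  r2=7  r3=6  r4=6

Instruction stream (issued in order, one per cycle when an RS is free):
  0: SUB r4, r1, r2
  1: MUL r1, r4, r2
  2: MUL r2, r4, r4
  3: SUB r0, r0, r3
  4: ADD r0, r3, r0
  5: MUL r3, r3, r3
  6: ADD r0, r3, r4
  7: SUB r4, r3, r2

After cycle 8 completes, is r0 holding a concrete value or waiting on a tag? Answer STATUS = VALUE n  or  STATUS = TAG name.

STATUS = TAG Add1

c1: issue SUB r4<-Add1 | r0:8,r1:8,r2:7,r3:6,r4:Add1
c2: issue MUL r1<-Mul1 | r0:8,r1:Mul1,r2:7,r3:6,r4:Add1
c3: CDB Add1=1; issue MUL r2<-Mul2 | r0:8,r1:Mul1,r2:Mul2,r3:6,r4:1
c4: issue SUB r0<-Add1 | r0:Add1,r1:Mul1,r2:Mul2,r3:6,r4:1
c5: issue ADD r0<-Add2 | r0:Add2,r1:Mul1,r2:Mul2,r3:6,r4:1
c6: CDB Add1=2; stall | r0:Add2,r1:Mul1,r2:Mul2,r3:6,r4:1
c7: CDB Mul1=7; issue MUL r3<-Mul1 | r0:Add2,r1:7,r2:Mul2,r3:Mul1,r4:1
c8: CDB Add2=8; issue ADD r0<-Add1 | r0:Add1,r1:7,r2:Mul2,r3:Mul1,r4:1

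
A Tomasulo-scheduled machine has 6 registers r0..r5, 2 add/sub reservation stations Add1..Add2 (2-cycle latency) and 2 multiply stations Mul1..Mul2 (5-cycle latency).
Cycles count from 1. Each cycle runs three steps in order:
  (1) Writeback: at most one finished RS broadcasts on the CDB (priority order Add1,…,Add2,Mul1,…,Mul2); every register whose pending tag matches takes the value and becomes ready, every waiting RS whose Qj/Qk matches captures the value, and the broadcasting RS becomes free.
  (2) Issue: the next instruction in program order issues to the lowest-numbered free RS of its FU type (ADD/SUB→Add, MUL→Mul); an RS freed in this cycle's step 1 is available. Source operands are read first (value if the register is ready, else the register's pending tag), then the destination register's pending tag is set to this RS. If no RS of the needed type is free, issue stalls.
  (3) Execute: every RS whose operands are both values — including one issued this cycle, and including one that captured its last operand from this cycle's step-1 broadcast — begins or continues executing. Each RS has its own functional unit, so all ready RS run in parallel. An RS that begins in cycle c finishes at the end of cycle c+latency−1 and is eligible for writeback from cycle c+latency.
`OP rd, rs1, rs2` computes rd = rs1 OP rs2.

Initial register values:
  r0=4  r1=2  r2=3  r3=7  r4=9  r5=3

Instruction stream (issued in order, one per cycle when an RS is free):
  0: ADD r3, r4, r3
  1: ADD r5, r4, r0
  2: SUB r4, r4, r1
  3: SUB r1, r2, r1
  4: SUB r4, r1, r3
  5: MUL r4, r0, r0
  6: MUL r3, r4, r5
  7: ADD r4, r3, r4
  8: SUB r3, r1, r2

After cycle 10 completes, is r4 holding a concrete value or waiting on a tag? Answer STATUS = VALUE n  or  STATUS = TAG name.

c1: issue ADD r3<-Add1 | r0:4,r1:2,r2:3,r3:Add1,r4:9,r5:3
c2: issue ADD r5<-Add2 | r0:4,r1:2,r2:3,r3:Add1,r4:9,r5:Add2
c3: CDB Add1=16; issue SUB r4<-Add1 | r0:4,r1:2,r2:3,r3:16,r4:Add1,r5:Add2
c4: CDB Add2=13; issue SUB r1<-Add2 | r0:4,r1:Add2,r2:3,r3:16,r4:Add1,r5:13
c5: CDB Add1=7; issue SUB r4<-Add1 | r0:4,r1:Add2,r2:3,r3:16,r4:Add1,r5:13
c6: CDB Add2=1; issue MUL r4<-Mul1 | r0:4,r1:1,r2:3,r3:16,r4:Mul1,r5:13
c7: issue MUL r3<-Mul2 | r0:4,r1:1,r2:3,r3:Mul2,r4:Mul1,r5:13
c8: CDB Add1=-15; issue ADD r4<-Add1 | r0:4,r1:1,r2:3,r3:Mul2,r4:Add1,r5:13
c9: issue SUB r3<-Add2 | r0:4,r1:1,r2:3,r3:Add2,r4:Add1,r5:13
c10: - | r0:4,r1:1,r2:3,r3:Add2,r4:Add1,r5:13

STATUS = TAG Add1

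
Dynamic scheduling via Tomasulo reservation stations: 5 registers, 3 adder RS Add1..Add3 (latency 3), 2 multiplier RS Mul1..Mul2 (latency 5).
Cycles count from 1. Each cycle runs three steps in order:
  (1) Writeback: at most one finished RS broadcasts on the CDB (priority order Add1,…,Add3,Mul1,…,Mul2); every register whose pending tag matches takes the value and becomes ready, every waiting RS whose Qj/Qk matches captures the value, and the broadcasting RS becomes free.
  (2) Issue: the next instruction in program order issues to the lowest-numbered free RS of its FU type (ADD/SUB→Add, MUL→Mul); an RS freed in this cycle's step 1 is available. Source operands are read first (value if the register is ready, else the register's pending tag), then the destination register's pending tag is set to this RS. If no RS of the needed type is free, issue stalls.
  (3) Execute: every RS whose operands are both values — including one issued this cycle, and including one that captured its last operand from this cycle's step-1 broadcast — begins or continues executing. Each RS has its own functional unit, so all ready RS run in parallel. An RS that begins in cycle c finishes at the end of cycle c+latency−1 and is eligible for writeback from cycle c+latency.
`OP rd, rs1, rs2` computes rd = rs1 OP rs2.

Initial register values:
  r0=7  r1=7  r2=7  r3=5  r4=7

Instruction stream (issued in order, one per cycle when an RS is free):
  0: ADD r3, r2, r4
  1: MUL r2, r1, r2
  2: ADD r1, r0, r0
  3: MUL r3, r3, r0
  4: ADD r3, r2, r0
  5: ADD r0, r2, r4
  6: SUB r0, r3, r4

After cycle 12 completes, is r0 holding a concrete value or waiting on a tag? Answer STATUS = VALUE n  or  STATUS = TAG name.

cycle 1: issue ADD r3<-Add1 // r0:7,r1:7,r2:7,r3:Add1,r4:7
cycle 2: issue MUL r2<-Mul1 // r0:7,r1:7,r2:Mul1,r3:Add1,r4:7
cycle 3: issue ADD r1<-Add2 // r0:7,r1:Add2,r2:Mul1,r3:Add1,r4:7
cycle 4: CDB Add1=14; issue MUL r3<-Mul2 // r0:7,r1:Add2,r2:Mul1,r3:Mul2,r4:7
cycle 5: issue ADD r3<-Add1 // r0:7,r1:Add2,r2:Mul1,r3:Add1,r4:7
cycle 6: CDB Add2=14; issue ADD r0<-Add2 // r0:Add2,r1:14,r2:Mul1,r3:Add1,r4:7
cycle 7: CDB Mul1=49; issue SUB r0<-Add3 // r0:Add3,r1:14,r2:49,r3:Add1,r4:7
cycle 8: - // r0:Add3,r1:14,r2:49,r3:Add1,r4:7
cycle 9: CDB Mul2=98 // r0:Add3,r1:14,r2:49,r3:Add1,r4:7
cycle 10: CDB Add1=56 // r0:Add3,r1:14,r2:49,r3:56,r4:7
cycle 11: CDB Add2=56 // r0:Add3,r1:14,r2:49,r3:56,r4:7
cycle 12: - // r0:Add3,r1:14,r2:49,r3:56,r4:7

STATUS = TAG Add3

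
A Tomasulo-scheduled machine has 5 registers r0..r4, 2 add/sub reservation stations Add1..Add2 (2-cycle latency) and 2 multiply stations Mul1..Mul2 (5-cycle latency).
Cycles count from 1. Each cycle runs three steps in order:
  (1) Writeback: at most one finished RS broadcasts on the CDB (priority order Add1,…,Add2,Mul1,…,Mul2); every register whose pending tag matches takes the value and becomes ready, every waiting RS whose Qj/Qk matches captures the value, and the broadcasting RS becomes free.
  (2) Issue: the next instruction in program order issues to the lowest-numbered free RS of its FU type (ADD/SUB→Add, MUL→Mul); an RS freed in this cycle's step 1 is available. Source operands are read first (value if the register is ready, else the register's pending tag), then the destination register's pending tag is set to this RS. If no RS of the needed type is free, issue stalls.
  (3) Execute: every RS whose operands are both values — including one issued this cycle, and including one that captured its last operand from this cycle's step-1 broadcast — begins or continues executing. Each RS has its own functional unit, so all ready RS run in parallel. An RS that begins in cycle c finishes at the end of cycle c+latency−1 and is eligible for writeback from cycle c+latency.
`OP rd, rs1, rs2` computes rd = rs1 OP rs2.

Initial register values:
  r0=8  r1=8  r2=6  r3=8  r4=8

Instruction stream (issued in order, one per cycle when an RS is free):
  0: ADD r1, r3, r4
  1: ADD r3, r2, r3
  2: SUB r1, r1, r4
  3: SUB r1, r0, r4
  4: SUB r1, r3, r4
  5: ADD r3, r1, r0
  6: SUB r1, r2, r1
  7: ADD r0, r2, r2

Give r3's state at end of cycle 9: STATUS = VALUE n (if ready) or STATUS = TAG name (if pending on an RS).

STATUS = TAG Add2

  c1: issue ADD r1<-Add1  regs: r0:8,r1:Add1,r2:6,r3:8,r4:8
  c2: issue ADD r3<-Add2  regs: r0:8,r1:Add1,r2:6,r3:Add2,r4:8
  c3: CDB Add1=16; issue SUB r1<-Add1  regs: r0:8,r1:Add1,r2:6,r3:Add2,r4:8
  c4: CDB Add2=14; issue SUB r1<-Add2  regs: r0:8,r1:Add2,r2:6,r3:14,r4:8
  c5: CDB Add1=8; issue SUB r1<-Add1  regs: r0:8,r1:Add1,r2:6,r3:14,r4:8
  c6: CDB Add2=0; issue ADD r3<-Add2  regs: r0:8,r1:Add1,r2:6,r3:Add2,r4:8
  c7: CDB Add1=6; issue SUB r1<-Add1  regs: r0:8,r1:Add1,r2:6,r3:Add2,r4:8
  c8: stall  regs: r0:8,r1:Add1,r2:6,r3:Add2,r4:8
  c9: CDB Add1=0; issue ADD r0<-Add1  regs: r0:Add1,r1:0,r2:6,r3:Add2,r4:8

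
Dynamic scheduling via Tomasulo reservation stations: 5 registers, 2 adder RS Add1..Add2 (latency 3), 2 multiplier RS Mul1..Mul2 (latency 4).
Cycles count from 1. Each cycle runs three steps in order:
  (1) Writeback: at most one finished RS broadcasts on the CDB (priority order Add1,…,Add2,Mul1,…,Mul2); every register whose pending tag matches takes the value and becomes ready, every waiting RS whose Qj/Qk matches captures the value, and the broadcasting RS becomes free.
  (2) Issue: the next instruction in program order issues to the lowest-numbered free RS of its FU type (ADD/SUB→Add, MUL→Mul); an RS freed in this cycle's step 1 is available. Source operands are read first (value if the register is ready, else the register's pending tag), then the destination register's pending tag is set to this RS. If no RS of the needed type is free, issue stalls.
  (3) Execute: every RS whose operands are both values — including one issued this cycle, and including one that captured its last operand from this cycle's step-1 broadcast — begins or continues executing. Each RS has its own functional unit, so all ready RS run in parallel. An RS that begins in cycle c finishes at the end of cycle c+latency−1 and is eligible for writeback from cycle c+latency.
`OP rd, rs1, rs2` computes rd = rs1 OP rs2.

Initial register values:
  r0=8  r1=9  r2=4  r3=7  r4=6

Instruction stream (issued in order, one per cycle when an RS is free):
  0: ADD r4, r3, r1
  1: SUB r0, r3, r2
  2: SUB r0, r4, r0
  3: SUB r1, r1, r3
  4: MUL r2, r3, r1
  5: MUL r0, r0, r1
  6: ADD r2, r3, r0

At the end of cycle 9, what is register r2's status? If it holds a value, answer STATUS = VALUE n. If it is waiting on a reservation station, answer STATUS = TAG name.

STATUS = TAG Add1

c1: issue ADD r4<-Add1 | r0:8,r1:9,r2:4,r3:7,r4:Add1
c2: issue SUB r0<-Add2 | r0:Add2,r1:9,r2:4,r3:7,r4:Add1
c3: stall | r0:Add2,r1:9,r2:4,r3:7,r4:Add1
c4: CDB Add1=16; issue SUB r0<-Add1 | r0:Add1,r1:9,r2:4,r3:7,r4:16
c5: CDB Add2=3; issue SUB r1<-Add2 | r0:Add1,r1:Add2,r2:4,r3:7,r4:16
c6: issue MUL r2<-Mul1 | r0:Add1,r1:Add2,r2:Mul1,r3:7,r4:16
c7: issue MUL r0<-Mul2 | r0:Mul2,r1:Add2,r2:Mul1,r3:7,r4:16
c8: CDB Add1=13; issue ADD r2<-Add1 | r0:Mul2,r1:Add2,r2:Add1,r3:7,r4:16
c9: CDB Add2=2 | r0:Mul2,r1:2,r2:Add1,r3:7,r4:16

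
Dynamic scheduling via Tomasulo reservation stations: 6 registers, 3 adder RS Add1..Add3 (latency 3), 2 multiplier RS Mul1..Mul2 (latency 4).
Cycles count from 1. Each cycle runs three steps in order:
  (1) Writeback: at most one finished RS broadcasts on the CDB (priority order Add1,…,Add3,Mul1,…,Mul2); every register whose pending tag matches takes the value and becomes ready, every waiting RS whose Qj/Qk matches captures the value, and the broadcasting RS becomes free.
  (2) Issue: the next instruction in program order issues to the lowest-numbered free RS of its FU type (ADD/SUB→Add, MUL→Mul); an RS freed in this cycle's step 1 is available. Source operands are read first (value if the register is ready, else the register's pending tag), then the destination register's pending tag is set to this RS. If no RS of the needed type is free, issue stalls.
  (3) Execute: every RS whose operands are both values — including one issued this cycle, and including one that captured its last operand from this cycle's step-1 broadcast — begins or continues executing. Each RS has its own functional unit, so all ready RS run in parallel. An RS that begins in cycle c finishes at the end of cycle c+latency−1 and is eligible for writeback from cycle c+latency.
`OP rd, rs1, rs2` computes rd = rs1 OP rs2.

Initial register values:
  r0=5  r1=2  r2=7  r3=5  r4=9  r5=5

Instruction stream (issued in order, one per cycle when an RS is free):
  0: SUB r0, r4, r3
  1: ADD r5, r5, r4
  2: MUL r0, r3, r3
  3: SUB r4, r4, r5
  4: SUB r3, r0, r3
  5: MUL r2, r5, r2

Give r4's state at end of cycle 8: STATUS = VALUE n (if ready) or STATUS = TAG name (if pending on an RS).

c1: issue SUB r0<-Add1 | r0:Add1,r1:2,r2:7,r3:5,r4:9,r5:5
c2: issue ADD r5<-Add2 | r0:Add1,r1:2,r2:7,r3:5,r4:9,r5:Add2
c3: issue MUL r0<-Mul1 | r0:Mul1,r1:2,r2:7,r3:5,r4:9,r5:Add2
c4: CDB Add1=4; issue SUB r4<-Add1 | r0:Mul1,r1:2,r2:7,r3:5,r4:Add1,r5:Add2
c5: CDB Add2=14; issue SUB r3<-Add2 | r0:Mul1,r1:2,r2:7,r3:Add2,r4:Add1,r5:14
c6: issue MUL r2<-Mul2 | r0:Mul1,r1:2,r2:Mul2,r3:Add2,r4:Add1,r5:14
c7: CDB Mul1=25 | r0:25,r1:2,r2:Mul2,r3:Add2,r4:Add1,r5:14
c8: CDB Add1=-5 | r0:25,r1:2,r2:Mul2,r3:Add2,r4:-5,r5:14

STATUS = VALUE -5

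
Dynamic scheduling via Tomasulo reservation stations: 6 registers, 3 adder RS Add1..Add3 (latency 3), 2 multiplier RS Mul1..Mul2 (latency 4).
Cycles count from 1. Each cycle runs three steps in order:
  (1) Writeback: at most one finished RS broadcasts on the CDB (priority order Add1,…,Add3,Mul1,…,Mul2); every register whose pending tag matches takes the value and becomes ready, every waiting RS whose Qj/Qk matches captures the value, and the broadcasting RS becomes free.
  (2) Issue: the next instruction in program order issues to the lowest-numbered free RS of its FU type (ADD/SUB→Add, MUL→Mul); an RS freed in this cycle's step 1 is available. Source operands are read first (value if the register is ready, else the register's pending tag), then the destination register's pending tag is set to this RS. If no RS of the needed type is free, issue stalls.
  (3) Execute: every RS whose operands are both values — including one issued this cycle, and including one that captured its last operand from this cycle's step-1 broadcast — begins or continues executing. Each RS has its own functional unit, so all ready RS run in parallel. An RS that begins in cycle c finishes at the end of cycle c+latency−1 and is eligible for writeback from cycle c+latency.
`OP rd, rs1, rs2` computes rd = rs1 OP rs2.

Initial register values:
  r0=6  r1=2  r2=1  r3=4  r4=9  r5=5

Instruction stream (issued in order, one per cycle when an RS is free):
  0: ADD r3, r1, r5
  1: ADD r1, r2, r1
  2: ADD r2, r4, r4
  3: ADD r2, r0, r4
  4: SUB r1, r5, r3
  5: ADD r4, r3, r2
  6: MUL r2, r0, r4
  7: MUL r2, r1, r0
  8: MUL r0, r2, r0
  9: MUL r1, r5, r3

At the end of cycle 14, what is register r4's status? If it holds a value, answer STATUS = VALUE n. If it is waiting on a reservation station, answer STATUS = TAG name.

STATUS = VALUE 22

cycle 1: issue ADD r3<-Add1 // r0:6,r1:2,r2:1,r3:Add1,r4:9,r5:5
cycle 2: issue ADD r1<-Add2 // r0:6,r1:Add2,r2:1,r3:Add1,r4:9,r5:5
cycle 3: issue ADD r2<-Add3 // r0:6,r1:Add2,r2:Add3,r3:Add1,r4:9,r5:5
cycle 4: CDB Add1=7; issue ADD r2<-Add1 // r0:6,r1:Add2,r2:Add1,r3:7,r4:9,r5:5
cycle 5: CDB Add2=3; issue SUB r1<-Add2 // r0:6,r1:Add2,r2:Add1,r3:7,r4:9,r5:5
cycle 6: CDB Add3=18; issue ADD r4<-Add3 // r0:6,r1:Add2,r2:Add1,r3:7,r4:Add3,r5:5
cycle 7: CDB Add1=15; issue MUL r2<-Mul1 // r0:6,r1:Add2,r2:Mul1,r3:7,r4:Add3,r5:5
cycle 8: CDB Add2=-2; issue MUL r2<-Mul2 // r0:6,r1:-2,r2:Mul2,r3:7,r4:Add3,r5:5
cycle 9: stall // r0:6,r1:-2,r2:Mul2,r3:7,r4:Add3,r5:5
cycle 10: CDB Add3=22; stall // r0:6,r1:-2,r2:Mul2,r3:7,r4:22,r5:5
cycle 11: stall // r0:6,r1:-2,r2:Mul2,r3:7,r4:22,r5:5
cycle 12: CDB Mul2=-12; issue MUL r0<-Mul2 // r0:Mul2,r1:-2,r2:-12,r3:7,r4:22,r5:5
cycle 13: stall // r0:Mul2,r1:-2,r2:-12,r3:7,r4:22,r5:5
cycle 14: CDB Mul1=132; issue MUL r1<-Mul1 // r0:Mul2,r1:Mul1,r2:-12,r3:7,r4:22,r5:5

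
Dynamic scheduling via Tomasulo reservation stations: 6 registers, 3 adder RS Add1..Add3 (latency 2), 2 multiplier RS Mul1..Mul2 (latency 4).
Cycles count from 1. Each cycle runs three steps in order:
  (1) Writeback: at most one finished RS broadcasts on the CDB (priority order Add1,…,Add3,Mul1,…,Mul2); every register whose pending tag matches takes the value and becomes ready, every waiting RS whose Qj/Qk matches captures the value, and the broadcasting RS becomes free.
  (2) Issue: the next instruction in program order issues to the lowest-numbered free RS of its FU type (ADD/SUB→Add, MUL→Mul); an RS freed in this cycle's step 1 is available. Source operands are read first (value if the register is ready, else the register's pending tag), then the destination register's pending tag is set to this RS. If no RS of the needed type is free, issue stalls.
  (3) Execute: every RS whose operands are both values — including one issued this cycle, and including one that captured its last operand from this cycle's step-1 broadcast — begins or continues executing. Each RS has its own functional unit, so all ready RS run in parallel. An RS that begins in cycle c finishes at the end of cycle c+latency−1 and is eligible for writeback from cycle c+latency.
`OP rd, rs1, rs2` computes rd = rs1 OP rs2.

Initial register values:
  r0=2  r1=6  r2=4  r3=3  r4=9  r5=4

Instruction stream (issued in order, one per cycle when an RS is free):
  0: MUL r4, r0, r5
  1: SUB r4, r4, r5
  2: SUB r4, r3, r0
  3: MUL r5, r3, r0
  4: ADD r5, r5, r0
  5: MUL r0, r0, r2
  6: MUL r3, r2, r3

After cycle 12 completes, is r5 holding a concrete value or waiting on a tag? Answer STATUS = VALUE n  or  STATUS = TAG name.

cycle 1: issue MUL r4<-Mul1 // r0:2,r1:6,r2:4,r3:3,r4:Mul1,r5:4
cycle 2: issue SUB r4<-Add1 // r0:2,r1:6,r2:4,r3:3,r4:Add1,r5:4
cycle 3: issue SUB r4<-Add2 // r0:2,r1:6,r2:4,r3:3,r4:Add2,r5:4
cycle 4: issue MUL r5<-Mul2 // r0:2,r1:6,r2:4,r3:3,r4:Add2,r5:Mul2
cycle 5: CDB Add2=1; issue ADD r5<-Add2 // r0:2,r1:6,r2:4,r3:3,r4:1,r5:Add2
cycle 6: CDB Mul1=8; issue MUL r0<-Mul1 // r0:Mul1,r1:6,r2:4,r3:3,r4:1,r5:Add2
cycle 7: stall // r0:Mul1,r1:6,r2:4,r3:3,r4:1,r5:Add2
cycle 8: CDB Add1=4; stall // r0:Mul1,r1:6,r2:4,r3:3,r4:1,r5:Add2
cycle 9: CDB Mul2=6; issue MUL r3<-Mul2 // r0:Mul1,r1:6,r2:4,r3:Mul2,r4:1,r5:Add2
cycle 10: CDB Mul1=8 // r0:8,r1:6,r2:4,r3:Mul2,r4:1,r5:Add2
cycle 11: CDB Add2=8 // r0:8,r1:6,r2:4,r3:Mul2,r4:1,r5:8
cycle 12: - // r0:8,r1:6,r2:4,r3:Mul2,r4:1,r5:8

STATUS = VALUE 8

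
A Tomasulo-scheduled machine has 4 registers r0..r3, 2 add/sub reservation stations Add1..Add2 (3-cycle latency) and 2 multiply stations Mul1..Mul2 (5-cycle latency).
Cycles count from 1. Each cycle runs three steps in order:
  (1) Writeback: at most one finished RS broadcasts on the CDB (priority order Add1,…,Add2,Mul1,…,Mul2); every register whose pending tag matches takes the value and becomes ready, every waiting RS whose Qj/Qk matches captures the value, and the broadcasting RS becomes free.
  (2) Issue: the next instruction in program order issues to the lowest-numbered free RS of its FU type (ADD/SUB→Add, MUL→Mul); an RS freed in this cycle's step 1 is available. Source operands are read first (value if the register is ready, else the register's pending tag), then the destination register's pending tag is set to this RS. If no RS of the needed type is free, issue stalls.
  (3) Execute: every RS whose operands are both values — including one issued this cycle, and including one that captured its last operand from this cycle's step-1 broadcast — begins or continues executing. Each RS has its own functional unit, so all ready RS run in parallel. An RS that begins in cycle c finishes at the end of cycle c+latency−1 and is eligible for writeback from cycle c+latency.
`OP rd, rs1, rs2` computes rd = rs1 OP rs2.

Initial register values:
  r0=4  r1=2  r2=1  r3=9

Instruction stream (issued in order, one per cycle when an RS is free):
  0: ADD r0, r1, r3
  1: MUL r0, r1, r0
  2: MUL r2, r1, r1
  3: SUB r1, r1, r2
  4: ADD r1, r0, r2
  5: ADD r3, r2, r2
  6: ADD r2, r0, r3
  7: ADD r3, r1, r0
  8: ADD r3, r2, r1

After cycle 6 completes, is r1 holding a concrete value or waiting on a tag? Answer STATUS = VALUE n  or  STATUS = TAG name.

STATUS = TAG Add2

  c1: issue ADD r0<-Add1  regs: r0:Add1,r1:2,r2:1,r3:9
  c2: issue MUL r0<-Mul1  regs: r0:Mul1,r1:2,r2:1,r3:9
  c3: issue MUL r2<-Mul2  regs: r0:Mul1,r1:2,r2:Mul2,r3:9
  c4: CDB Add1=11; issue SUB r1<-Add1  regs: r0:Mul1,r1:Add1,r2:Mul2,r3:9
  c5: issue ADD r1<-Add2  regs: r0:Mul1,r1:Add2,r2:Mul2,r3:9
  c6: stall  regs: r0:Mul1,r1:Add2,r2:Mul2,r3:9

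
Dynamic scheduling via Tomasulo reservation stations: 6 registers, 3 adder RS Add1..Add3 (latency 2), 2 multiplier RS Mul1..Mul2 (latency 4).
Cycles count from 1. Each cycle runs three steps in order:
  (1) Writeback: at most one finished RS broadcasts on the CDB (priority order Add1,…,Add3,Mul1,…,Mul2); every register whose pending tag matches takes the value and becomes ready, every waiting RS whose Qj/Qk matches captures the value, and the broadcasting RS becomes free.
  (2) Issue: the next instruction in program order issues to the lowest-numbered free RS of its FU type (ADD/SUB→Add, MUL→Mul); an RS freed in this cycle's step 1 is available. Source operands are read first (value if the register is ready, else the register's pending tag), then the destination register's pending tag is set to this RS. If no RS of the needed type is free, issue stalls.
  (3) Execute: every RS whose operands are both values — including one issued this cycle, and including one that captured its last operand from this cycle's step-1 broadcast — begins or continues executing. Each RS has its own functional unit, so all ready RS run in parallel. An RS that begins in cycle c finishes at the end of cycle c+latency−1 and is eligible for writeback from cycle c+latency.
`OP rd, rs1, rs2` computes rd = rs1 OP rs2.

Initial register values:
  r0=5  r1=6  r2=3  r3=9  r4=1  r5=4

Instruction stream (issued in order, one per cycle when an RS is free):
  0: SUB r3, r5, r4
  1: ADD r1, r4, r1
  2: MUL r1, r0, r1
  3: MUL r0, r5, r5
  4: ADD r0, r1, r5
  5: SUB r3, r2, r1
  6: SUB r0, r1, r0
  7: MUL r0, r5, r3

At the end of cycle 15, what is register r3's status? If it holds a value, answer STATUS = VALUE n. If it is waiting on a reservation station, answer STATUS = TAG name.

STATUS = VALUE -32

c1: issue SUB r3<-Add1 | r0:5,r1:6,r2:3,r3:Add1,r4:1,r5:4
c2: issue ADD r1<-Add2 | r0:5,r1:Add2,r2:3,r3:Add1,r4:1,r5:4
c3: CDB Add1=3; issue MUL r1<-Mul1 | r0:5,r1:Mul1,r2:3,r3:3,r4:1,r5:4
c4: CDB Add2=7; issue MUL r0<-Mul2 | r0:Mul2,r1:Mul1,r2:3,r3:3,r4:1,r5:4
c5: issue ADD r0<-Add1 | r0:Add1,r1:Mul1,r2:3,r3:3,r4:1,r5:4
c6: issue SUB r3<-Add2 | r0:Add1,r1:Mul1,r2:3,r3:Add2,r4:1,r5:4
c7: issue SUB r0<-Add3 | r0:Add3,r1:Mul1,r2:3,r3:Add2,r4:1,r5:4
c8: CDB Mul1=35; issue MUL r0<-Mul1 | r0:Mul1,r1:35,r2:3,r3:Add2,r4:1,r5:4
c9: CDB Mul2=16 | r0:Mul1,r1:35,r2:3,r3:Add2,r4:1,r5:4
c10: CDB Add1=39 | r0:Mul1,r1:35,r2:3,r3:Add2,r4:1,r5:4
c11: CDB Add2=-32 | r0:Mul1,r1:35,r2:3,r3:-32,r4:1,r5:4
c12: CDB Add3=-4 | r0:Mul1,r1:35,r2:3,r3:-32,r4:1,r5:4
c13: - | r0:Mul1,r1:35,r2:3,r3:-32,r4:1,r5:4
c14: - | r0:Mul1,r1:35,r2:3,r3:-32,r4:1,r5:4
c15: CDB Mul1=-128 | r0:-128,r1:35,r2:3,r3:-32,r4:1,r5:4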